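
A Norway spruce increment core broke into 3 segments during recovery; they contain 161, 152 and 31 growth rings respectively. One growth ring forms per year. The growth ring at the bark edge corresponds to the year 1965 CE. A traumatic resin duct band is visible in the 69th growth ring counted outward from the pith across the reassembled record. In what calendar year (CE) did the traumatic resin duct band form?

Total growth rings = 161 + 152 + 31 = 344.
344 − 69 = 275 growth rings lie beyond the traumatic resin duct band toward the bark edge.
The growth ring at the bark edge is 1965 CE, so the traumatic resin duct band dates to 1965 − 275 = 1690 CE.

1690 CE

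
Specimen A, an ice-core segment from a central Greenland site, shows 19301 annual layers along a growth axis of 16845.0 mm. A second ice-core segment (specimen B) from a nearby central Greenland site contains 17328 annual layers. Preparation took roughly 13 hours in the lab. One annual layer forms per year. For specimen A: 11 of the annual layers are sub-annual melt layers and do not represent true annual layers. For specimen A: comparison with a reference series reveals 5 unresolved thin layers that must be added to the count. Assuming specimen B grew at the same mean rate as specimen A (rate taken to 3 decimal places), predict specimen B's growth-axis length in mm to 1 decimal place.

Specimen A: correcting the raw count gives 19301 − 11 + 5 = 19295 true annual layers.
A: Mean rate = 16845.0 mm / 19295 years ≈ 0.873 mm per year.
For B, 0.873 mm/year × 17328 years = 15127.3 mm.

15127.3 mm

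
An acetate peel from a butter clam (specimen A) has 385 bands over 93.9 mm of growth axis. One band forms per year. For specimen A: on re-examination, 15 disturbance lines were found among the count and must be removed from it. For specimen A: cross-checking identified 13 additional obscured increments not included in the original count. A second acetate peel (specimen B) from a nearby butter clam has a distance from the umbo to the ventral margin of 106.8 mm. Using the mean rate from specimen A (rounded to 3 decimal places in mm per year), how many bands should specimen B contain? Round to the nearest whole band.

Specimen A: after corrections the count is 385 − 15 + 13 = 383 bands.
A: 93.9 mm over 383 years gives 93.9 / 383 ≈ 0.245 mm/yr.
B spans 106.8 / 0.245 = 435.92 years ≈ 436 bands.

436 bands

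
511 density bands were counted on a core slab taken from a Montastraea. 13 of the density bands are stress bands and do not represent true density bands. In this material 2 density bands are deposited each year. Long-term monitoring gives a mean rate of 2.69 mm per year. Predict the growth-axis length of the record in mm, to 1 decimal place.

After corrections the count is 511 − 13 = 498 density bands.
With 2 density bands per year, 498 / 2 = 249 years.
Predicted length = 2.69 mm/year × 249 years = 669.8 mm.

669.8 mm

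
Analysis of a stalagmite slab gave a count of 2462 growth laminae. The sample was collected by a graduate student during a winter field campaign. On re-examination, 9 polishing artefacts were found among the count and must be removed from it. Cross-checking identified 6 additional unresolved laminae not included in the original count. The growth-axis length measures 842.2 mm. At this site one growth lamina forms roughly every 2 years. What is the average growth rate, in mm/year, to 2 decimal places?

0.17 mm/year

After corrections the count is 2462 − 9 + 6 = 2459 growth laminae.
2459 growth laminae at 2 years each span 2459 × 2 = 4918 years.
Extension rate ≈ 842.2 / 4918 = 0.17 mm/year.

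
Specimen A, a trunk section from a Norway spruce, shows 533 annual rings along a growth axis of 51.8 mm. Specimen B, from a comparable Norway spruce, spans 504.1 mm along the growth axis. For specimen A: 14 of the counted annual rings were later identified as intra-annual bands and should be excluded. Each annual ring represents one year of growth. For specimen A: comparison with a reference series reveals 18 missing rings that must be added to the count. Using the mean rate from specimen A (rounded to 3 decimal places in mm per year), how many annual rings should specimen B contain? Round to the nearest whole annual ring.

5251 annual rings

Specimen A: adjusted count: 533 − 14 + 18 = 537 annual rings.
A: Mean rate = 51.8 mm / 537 years ≈ 0.096 mm/yr.
Specimen B: 504.1 mm / 0.096 mm per year = 5251.04 years ≈ 5251 annual rings.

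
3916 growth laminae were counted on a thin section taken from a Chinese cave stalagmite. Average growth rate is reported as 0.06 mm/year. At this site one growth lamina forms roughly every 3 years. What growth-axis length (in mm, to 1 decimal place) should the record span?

3916 growth laminae at 3 years each span 3916 × 3 = 11748 years.
11748 years at 0.06 mm/year gives 0.06 × 11748 = 704.9 mm.

704.9 mm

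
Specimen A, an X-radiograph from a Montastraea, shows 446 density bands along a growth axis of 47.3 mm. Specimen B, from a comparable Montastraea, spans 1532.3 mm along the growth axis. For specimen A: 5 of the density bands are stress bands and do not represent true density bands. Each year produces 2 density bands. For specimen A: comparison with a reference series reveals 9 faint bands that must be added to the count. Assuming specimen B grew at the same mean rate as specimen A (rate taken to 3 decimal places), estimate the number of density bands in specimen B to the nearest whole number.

14593 density bands

Specimen A: correcting the raw count gives 446 − 5 + 9 = 450 true density bands.
Specimen A: dividing by 2 density bands per year: 450 / 2 = 225 years.
A: 47.3 mm over 225 years gives 47.3 / 225 ≈ 0.210 mm/yr.
For B, 1532.3 / 0.210 = 7296.67 years; at 2 density bands per year that is 7296.67 × 2 ≈ 14593 density bands.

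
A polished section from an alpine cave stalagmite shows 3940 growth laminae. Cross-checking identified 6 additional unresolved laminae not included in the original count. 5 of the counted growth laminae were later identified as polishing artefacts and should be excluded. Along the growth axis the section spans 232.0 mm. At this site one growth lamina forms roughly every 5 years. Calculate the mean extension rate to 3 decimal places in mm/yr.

Correcting the raw count gives 3940 − 5 + 6 = 3941 true growth laminae.
Multiplying by 5 years per growth lamina: 3941 × 5 = 19705 years.
232.0 mm over 19705 years gives 232.0 / 19705 ≈ 0.012 mm/yr.

0.012 mm/yr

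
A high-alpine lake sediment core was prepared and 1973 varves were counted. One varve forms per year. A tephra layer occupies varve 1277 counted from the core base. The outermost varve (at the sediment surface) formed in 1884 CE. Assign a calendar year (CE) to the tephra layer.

1188 CE

The tephra layer sits at varve 1277 from the core base, so 1973 − 1277 = 696 varves formed after it.
1884 − 696 = 1188 CE.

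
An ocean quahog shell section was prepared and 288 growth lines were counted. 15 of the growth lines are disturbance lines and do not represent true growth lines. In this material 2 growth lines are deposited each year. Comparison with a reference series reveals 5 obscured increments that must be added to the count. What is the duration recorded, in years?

True growth line count = 288 − 15 + 5 = 278.
With 2 growth lines per year, 278 / 2 = 139 years.

139 years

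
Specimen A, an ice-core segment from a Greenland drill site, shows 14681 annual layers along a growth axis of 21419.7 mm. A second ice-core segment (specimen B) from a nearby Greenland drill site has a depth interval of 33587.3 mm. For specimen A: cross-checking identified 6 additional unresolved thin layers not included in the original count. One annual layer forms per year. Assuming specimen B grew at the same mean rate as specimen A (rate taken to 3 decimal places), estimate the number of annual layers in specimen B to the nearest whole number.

23037 annual layers

Specimen A: correcting the raw count gives 14681 + 6 = 14687 true annual layers.
A: Extension rate ≈ 21419.7 / 14687 = 1.458 mm per year.
Specimen B: 33587.3 mm / 1.458 mm per year = 23036.56 years ≈ 23037 annual layers.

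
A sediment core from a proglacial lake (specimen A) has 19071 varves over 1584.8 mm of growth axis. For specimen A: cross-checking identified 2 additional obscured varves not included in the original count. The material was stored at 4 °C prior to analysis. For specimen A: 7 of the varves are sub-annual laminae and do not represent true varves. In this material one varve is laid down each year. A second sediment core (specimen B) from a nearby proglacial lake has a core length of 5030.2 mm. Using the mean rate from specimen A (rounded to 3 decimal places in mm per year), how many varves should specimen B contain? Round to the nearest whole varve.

60605 varves

Specimen A: adjusted count: 19071 − 7 + 2 = 19066 varves.
A: 1584.8 mm over 19066 years gives 1584.8 / 19066 ≈ 0.083 mm/yr.
Specimen B: 5030.2 mm / 0.083 mm per year = 60604.82 years ≈ 60605 varves.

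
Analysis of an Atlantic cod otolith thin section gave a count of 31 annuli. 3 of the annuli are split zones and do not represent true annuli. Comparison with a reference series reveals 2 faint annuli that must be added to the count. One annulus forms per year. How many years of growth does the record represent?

30 years

True annulus count = 31 − 3 + 2 = 30.
At one annulus per year, that is 30 years.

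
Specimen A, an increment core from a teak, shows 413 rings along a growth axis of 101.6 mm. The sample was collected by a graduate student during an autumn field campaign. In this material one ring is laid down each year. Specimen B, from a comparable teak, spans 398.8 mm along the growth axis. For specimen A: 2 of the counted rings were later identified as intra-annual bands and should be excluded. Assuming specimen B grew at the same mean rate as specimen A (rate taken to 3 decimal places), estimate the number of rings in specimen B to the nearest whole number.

1615 rings

Specimen A: true ring count = 413 − 2 = 411.
A: 101.6 mm over 411 years gives 101.6 / 411 ≈ 0.247 mm/year.
B spans 398.8 / 0.247 = 1614.57 years ≈ 1615 rings.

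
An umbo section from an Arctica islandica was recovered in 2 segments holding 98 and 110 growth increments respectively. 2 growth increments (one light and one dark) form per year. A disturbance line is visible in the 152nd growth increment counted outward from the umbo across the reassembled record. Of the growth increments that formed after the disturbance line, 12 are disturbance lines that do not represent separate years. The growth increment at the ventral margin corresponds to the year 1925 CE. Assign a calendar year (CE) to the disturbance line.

Total growth increments = 98 + 110 = 208.
The disturbance line sits at growth increment 152 from the umbo, so 208 − 152 = 56 growth increments formed after it.
Removing the 12 false growth increments leaves 56 − 12 = 44 true growth increments beyond the disturbance line.
Dividing by 2 growth increments per year: 44 / 2 = 22 years.
Counting back 22 years from 1925 CE places the disturbance line in 1925 − 22 = 1903 CE.

1903 CE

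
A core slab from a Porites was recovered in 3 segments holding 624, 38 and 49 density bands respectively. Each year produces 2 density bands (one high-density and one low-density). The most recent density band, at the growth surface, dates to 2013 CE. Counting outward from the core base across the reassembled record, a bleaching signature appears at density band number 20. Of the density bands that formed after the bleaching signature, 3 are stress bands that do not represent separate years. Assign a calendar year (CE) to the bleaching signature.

1669 CE

Total density bands = 624 + 38 + 49 = 711.
711 − 20 = 691 density bands lie beyond the bleaching signature toward the growth surface.
691 − 3 false = 688 true density bands after the bleaching signature.
With 2 density bands per year, 688 / 2 = 344 years.
Counting back 344 years from 2013 CE places the bleaching signature in 2013 − 344 = 1669 CE.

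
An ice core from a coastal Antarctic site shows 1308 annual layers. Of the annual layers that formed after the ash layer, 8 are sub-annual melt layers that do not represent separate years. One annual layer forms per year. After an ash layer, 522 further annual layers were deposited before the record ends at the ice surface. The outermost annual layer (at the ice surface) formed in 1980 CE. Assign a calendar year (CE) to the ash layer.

1466 CE

522 annual layers post-date the ash layer.
522 − 8 false = 514 true annual layers after the ash layer.
1980 − 514 = 1466 CE.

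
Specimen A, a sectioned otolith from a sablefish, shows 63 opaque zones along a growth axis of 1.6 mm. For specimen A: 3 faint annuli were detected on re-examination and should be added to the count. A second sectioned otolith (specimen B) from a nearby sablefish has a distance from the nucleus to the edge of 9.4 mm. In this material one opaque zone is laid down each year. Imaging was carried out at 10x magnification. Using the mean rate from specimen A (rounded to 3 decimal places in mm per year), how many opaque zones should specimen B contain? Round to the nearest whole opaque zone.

Specimen A: true opaque zone count = 63 + 3 = 66.
A: 1.6 mm over 66 years gives 1.6 / 66 ≈ 0.024 mm/year.
B spans 9.4 / 0.024 = 391.67 years ≈ 392 opaque zones.

392 opaque zones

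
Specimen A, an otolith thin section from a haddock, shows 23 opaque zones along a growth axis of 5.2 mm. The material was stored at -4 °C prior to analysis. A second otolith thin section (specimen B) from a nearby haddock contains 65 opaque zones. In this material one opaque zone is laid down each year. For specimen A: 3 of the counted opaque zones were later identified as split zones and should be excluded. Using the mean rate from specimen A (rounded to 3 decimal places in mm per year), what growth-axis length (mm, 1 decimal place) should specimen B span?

Specimen A: true opaque zone count = 23 − 3 = 20.
A: Mean rate = 5.2 mm / 20 years ≈ 0.260 mm/year.
B's length ≈ 0.260 × 65 = 16.9 mm.

16.9 mm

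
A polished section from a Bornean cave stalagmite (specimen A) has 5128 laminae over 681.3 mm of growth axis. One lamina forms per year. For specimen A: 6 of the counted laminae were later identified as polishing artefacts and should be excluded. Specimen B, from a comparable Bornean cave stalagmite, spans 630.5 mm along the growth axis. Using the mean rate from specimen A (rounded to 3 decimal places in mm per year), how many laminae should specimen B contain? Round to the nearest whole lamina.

Specimen A: correcting the raw count gives 5128 − 6 = 5122 true laminae.
A: 681.3 mm over 5122 years gives 681.3 / 5122 ≈ 0.133 mm per year.
For B, 630.5 / 0.133 = 4740.60 years ≈ 4741 laminae.

4741 laminae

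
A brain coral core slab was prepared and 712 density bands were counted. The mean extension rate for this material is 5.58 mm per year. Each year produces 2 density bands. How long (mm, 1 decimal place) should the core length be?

With 2 density bands per year, 712 / 2 = 356 years.
356 years at 5.58 mm/year gives 5.58 × 356 = 1986.5 mm.

1986.5 mm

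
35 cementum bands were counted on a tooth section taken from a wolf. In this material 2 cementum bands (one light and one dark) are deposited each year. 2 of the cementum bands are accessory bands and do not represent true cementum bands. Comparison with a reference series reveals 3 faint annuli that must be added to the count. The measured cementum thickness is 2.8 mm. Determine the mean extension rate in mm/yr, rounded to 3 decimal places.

After corrections the count is 35 − 2 + 3 = 36 cementum bands.
Dividing by 2 cementum bands per year: 36 / 2 = 18 years.
Extension rate ≈ 2.8 / 18 = 0.156 mm/yr.

0.156 mm/yr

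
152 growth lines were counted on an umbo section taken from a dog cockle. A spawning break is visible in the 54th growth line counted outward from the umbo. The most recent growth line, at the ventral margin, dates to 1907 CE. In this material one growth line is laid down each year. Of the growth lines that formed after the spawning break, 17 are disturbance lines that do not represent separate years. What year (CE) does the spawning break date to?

152 − 54 = 98 growth lines lie beyond the spawning break toward the ventral margin.
Excluding 17 false growth lines: 98 − 17 = 81.
1907 − 81 = 1826 CE.

1826 CE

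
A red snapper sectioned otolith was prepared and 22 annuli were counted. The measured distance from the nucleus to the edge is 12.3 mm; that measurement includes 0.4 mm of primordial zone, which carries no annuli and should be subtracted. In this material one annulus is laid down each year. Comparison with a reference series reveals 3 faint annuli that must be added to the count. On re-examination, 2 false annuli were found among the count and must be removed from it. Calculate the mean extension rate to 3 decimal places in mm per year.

Adjusted count: 22 − 2 + 3 = 23 annuli.
Net length = 12.3 − 0.4 = 11.9 mm.
Mean rate = 11.9 mm / 23 years ≈ 0.517 mm per year.

0.517 mm per year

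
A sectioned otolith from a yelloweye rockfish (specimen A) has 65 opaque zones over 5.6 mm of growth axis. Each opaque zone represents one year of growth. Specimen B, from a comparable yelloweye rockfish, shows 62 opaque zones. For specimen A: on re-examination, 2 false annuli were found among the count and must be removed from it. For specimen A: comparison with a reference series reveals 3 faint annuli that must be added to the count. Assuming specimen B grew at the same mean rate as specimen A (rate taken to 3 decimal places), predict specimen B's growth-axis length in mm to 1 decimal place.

Specimen A: true opaque zone count = 65 − 2 + 3 = 66.
A: Extension rate ≈ 5.6 / 66 = 0.085 mm per year.
B's length ≈ 0.085 × 62 = 5.3 mm.

5.3 mm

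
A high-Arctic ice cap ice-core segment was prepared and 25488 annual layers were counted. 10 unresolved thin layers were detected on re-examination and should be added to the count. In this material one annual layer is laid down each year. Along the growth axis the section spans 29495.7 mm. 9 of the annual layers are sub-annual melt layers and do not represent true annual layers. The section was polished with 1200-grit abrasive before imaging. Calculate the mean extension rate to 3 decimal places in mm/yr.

1.157 mm/yr

Adjusted count: 25488 − 9 + 10 = 25489 annual layers.
Extension rate ≈ 29495.7 / 25489 = 1.157 mm/yr.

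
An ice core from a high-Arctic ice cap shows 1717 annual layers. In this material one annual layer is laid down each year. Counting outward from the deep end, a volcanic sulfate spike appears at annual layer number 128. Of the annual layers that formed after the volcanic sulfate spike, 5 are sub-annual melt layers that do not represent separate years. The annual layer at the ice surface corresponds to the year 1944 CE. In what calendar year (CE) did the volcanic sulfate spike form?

The volcanic sulfate spike sits at annual layer 128 from the deep end, so 1717 − 128 = 1589 annual layers formed after it.
Removing the 5 false annual layers leaves 1589 − 5 = 1584 true annual layers beyond the volcanic sulfate spike.
Counting back 1584 years from 1944 CE places the volcanic sulfate spike in 1944 − 1584 = 360 CE.

360 CE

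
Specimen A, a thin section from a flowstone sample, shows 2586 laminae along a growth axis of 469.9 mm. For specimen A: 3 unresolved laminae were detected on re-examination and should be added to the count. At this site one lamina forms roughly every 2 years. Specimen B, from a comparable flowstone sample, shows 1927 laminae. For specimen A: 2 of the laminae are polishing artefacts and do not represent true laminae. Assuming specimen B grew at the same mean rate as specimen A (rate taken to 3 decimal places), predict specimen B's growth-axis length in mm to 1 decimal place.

350.7 mm

Specimen A: after corrections the count is 2586 − 2 + 3 = 2587 laminae.
Specimen A: multiplying by 2 years per lamina: 2587 × 2 = 5174 years.
A: Mean rate = 469.9 mm / 5174 years ≈ 0.091 mm/year.
Specimen B: 1927 laminae at 2 years each span 1927 × 2 = 3854 years. B's length ≈ 0.091 × 3854 = 350.7 mm.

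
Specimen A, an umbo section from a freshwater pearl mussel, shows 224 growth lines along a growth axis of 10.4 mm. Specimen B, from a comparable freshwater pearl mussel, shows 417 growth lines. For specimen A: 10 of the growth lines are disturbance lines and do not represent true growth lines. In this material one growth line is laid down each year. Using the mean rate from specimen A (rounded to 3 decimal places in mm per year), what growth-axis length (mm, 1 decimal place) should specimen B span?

Specimen A: after corrections the count is 224 − 10 = 214 growth lines.
A: 10.4 mm over 214 years gives 10.4 / 214 ≈ 0.049 mm/yr.
For B, 0.049 mm/year × 417 years = 20.4 mm.

20.4 mm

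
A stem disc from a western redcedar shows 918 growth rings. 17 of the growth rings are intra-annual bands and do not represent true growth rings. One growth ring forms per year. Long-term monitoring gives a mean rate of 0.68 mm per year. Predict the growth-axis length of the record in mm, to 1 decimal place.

Correcting the raw count gives 918 − 17 = 901 true growth rings.
901 years at 0.68 mm/year gives 0.68 × 901 = 612.7 mm.

612.7 mm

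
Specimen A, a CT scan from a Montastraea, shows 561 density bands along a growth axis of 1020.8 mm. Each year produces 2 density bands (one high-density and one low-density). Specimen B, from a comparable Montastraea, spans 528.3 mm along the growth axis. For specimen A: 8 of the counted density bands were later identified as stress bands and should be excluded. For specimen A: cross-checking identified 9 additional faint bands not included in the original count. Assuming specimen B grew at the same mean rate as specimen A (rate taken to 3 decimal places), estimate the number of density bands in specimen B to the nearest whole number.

Specimen A: correcting the raw count gives 561 − 8 + 9 = 562 true density bands.
Specimen A: 562 density bands at 2 per year is 562 / 2 = 281 years.
A: Extension rate ≈ 1020.8 / 281 = 3.633 mm/year.
B spans 528.3 / 3.633 = 145.42 years; at 2 density bands per year that is 145.42 × 2 ≈ 291 density bands.

291 density bands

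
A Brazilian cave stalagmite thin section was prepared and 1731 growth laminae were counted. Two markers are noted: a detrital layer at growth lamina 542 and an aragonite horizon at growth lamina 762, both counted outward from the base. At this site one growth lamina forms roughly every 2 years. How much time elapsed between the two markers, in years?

440 years

Separation: 762 − 542 = 220 growth laminae.
220 growth laminae at 2 years each span 220 × 2 = 440 years.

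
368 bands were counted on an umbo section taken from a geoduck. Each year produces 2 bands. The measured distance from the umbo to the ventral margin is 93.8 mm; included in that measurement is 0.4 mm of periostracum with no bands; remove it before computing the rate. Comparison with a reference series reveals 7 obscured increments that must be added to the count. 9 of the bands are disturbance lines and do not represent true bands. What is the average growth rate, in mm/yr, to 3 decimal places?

True band count = 368 − 9 + 7 = 366.
With 2 bands per year, 366 / 2 = 183 years.
The growth record spans 93.8 − 0.4 = 93.4 mm.
Mean rate = 93.4 mm / 183 years ≈ 0.510 mm/yr.

0.510 mm/yr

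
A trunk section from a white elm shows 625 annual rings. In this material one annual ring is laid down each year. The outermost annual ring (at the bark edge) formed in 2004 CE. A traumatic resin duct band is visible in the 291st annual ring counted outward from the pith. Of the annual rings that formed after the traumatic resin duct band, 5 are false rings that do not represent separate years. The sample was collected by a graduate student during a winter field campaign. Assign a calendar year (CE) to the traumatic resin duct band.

625 − 291 = 334 annual rings lie beyond the traumatic resin duct band toward the bark edge.
Excluding 5 false annual rings: 334 − 5 = 329.
Counting back 329 years from 2004 CE places the traumatic resin duct band in 2004 − 329 = 1675 CE.

1675 CE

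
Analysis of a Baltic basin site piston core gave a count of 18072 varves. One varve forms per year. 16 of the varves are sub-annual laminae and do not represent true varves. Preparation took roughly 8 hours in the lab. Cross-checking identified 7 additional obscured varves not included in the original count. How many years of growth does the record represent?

After corrections the count is 18072 − 16 + 7 = 18063 varves.
One varve per year makes the duration 18063 years.

18063 years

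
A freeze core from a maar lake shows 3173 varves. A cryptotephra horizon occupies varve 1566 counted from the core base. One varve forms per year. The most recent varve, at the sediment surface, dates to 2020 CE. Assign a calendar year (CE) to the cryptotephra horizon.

413 CE

3173 − 1566 = 1607 varves lie beyond the cryptotephra horizon toward the sediment surface.
The varve at the sediment surface is 2020 CE, so the cryptotephra horizon dates to 2020 − 1607 = 413 CE.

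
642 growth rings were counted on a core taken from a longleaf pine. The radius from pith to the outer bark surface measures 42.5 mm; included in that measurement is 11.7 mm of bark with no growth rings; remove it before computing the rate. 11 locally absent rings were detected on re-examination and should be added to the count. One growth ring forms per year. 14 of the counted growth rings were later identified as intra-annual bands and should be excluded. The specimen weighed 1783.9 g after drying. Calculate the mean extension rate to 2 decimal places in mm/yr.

After corrections the count is 642 − 14 + 11 = 639 growth rings.
Removing the 11.7 mm offcut leaves 42.5 − 11.7 = 30.8 mm.
Mean rate = 30.8 mm / 639 years ≈ 0.05 mm/yr.

0.05 mm/yr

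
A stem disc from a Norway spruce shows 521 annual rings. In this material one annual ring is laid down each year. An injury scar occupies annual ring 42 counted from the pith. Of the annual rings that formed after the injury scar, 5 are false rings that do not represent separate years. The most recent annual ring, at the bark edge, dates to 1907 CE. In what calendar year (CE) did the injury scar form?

The injury scar sits at annual ring 42 from the pith, so 521 − 42 = 479 annual rings formed after it.
Excluding 5 false annual rings: 479 − 5 = 474.
1907 − 474 = 1433 CE.

1433 CE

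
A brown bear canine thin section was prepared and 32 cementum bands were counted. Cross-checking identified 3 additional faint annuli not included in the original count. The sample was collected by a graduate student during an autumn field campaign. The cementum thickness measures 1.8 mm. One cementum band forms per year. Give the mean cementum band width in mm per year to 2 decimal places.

0.05 mm per year

True cementum band count = 32 + 3 = 35.
1.8 mm over 35 years gives 1.8 / 35 ≈ 0.05 mm per year.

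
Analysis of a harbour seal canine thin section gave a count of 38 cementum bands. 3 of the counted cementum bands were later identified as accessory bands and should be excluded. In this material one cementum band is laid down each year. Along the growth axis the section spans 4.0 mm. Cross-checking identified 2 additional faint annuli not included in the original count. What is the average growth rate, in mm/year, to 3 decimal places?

After corrections the count is 38 − 3 + 2 = 37 cementum bands.
Mean rate = 4.0 mm / 37 years ≈ 0.108 mm/year.

0.108 mm/year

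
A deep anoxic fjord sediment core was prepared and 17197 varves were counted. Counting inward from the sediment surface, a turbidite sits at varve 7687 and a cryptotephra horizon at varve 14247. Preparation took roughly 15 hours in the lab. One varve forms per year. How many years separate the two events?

6560 yr

The two markers are separated by 14247 − 7687 = 6560 varves.
At one varve per year, 6560 years elapsed between them.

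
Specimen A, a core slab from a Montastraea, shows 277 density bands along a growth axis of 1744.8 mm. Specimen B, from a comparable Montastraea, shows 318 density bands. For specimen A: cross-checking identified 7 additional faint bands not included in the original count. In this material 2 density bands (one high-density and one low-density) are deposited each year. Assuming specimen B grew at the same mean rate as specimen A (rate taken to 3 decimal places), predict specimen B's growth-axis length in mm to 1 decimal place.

Specimen A: true density band count = 277 + 7 = 284.
Specimen A: 284 density bands at 2 per year is 284 / 2 = 142 years.
A: Extension rate ≈ 1744.8 / 142 = 12.287 mm/year.
Specimen B: 318 density bands at 2 per year is 318 / 2 = 159 years. B's length ≈ 12.287 × 159 = 1953.6 mm.

1953.6 mm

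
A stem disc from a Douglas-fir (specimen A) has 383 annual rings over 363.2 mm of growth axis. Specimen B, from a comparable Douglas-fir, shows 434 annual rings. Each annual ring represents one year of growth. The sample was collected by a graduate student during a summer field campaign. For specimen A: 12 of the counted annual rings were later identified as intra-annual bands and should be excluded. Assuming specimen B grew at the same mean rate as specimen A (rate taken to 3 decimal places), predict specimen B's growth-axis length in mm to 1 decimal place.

Specimen A: true annual ring count = 383 − 12 = 371.
A: Mean rate = 363.2 mm / 371 years ≈ 0.979 mm per year.
Length of B = 0.979 × 434 = 424.9 mm.

424.9 mm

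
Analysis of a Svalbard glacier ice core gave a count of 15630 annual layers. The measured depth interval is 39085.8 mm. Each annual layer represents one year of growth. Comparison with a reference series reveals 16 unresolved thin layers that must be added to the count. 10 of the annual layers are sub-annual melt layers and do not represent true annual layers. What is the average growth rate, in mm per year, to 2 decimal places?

2.50 mm per year

True annual layer count = 15630 − 10 + 16 = 15636.
Extension rate ≈ 39085.8 / 15636 = 2.50 mm per year.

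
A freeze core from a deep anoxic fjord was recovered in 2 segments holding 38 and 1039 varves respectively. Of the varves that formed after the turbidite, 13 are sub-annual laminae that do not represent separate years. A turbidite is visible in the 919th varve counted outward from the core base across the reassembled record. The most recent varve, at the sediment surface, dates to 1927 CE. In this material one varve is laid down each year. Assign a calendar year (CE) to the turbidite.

Total varves = 38 + 1039 = 1077.
The turbidite sits at varve 919 from the core base, so 1077 − 919 = 158 varves formed after it.
Excluding 13 false varves: 158 − 13 = 145.
Counting back 145 years from 1927 CE places the turbidite in 1927 − 145 = 1782 CE.

1782 CE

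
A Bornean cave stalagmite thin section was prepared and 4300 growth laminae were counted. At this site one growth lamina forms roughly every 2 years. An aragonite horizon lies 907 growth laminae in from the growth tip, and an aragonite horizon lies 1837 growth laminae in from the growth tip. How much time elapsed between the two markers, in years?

1860 years

The two markers are separated by 1837 − 907 = 930 growth laminae.
930 growth laminae at 2 years each span 930 × 2 = 1860 years.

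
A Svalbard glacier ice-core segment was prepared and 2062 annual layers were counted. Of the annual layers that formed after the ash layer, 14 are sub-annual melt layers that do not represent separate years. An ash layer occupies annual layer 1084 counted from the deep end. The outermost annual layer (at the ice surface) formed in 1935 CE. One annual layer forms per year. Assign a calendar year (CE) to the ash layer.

971 CE

Between annual layer 1084 and the ice surface there are 2062 − 1084 = 978 annual layers.
Excluding 14 false annual layers: 978 − 14 = 964.
Counting back 964 years from 1935 CE places the ash layer in 1935 − 964 = 971 CE.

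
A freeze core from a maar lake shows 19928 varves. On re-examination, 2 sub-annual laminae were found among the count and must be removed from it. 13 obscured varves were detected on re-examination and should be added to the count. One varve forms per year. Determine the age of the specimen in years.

19939 years

True varve count = 19928 − 2 + 13 = 19939.
With a one-to-one varve periodicity this is 19939 years.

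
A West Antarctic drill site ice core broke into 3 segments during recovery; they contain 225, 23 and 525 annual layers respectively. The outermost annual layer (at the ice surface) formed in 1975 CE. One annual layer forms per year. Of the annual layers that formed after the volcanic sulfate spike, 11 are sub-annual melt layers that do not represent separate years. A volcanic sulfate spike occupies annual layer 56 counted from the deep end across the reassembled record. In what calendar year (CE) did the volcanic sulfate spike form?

1269 CE

Total annual layers = 225 + 23 + 525 = 773.
The volcanic sulfate spike sits at annual layer 56 from the deep end, so 773 − 56 = 717 annual layers formed after it.
Removing the 11 false annual layers leaves 717 − 11 = 706 true annual layers beyond the volcanic sulfate spike.
1975 − 706 = 1269 CE.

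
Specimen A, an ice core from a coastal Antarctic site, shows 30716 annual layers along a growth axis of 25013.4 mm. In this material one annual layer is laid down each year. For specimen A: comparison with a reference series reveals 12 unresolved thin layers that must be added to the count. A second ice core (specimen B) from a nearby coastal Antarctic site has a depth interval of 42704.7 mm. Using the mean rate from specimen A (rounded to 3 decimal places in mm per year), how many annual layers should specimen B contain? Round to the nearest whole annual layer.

Specimen A: correcting the raw count gives 30716 + 12 = 30728 true annual layers.
A: Extension rate ≈ 25013.4 / 30728 = 0.814 mm/yr.
B spans 42704.7 / 0.814 = 52462.78 years ≈ 52463 annual layers.

52463 annual layers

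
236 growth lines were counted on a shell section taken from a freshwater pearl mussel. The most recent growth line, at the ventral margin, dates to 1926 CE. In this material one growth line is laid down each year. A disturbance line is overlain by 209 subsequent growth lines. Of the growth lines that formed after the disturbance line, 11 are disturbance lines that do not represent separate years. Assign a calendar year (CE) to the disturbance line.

209 growth lines formed after the disturbance line.
Removing the 11 false growth lines leaves 209 − 11 = 198 true growth lines beyond the disturbance line.
The growth line at the ventral margin is 1926 CE, so the disturbance line dates to 1926 − 198 = 1728 CE.

1728 CE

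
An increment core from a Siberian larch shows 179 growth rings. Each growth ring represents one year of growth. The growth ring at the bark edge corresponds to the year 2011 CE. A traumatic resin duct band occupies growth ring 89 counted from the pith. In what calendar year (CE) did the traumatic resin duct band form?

Between growth ring 89 and the bark edge there are 179 − 89 = 90 growth rings.
Counting back 90 years from 2011 CE places the traumatic resin duct band in 2011 − 90 = 1921 CE.

1921 CE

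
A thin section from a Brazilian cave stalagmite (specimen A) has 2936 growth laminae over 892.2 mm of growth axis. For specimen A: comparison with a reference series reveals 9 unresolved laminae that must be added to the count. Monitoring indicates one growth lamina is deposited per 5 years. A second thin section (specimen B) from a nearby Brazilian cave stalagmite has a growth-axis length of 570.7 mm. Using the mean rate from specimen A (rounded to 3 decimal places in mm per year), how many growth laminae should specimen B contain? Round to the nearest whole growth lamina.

1871 growth laminae

Specimen A: after corrections the count is 2936 + 9 = 2945 growth laminae.
Specimen A: at 5 years per growth lamina, 2945 × 5 = 14725 years.
A: 892.2 mm over 14725 years gives 892.2 / 14725 ≈ 0.061 mm/year.
For B, 570.7 / 0.061 = 9355.74 years; at 5 years per growth lamina that is 9355.74 / 5 ≈ 1871 growth laminae.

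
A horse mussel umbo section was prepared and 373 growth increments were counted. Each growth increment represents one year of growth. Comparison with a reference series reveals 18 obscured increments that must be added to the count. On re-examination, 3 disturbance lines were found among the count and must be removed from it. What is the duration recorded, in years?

After corrections the count is 373 − 3 + 18 = 388 growth increments.
At one growth increment per year, that is 388 years.

388 yr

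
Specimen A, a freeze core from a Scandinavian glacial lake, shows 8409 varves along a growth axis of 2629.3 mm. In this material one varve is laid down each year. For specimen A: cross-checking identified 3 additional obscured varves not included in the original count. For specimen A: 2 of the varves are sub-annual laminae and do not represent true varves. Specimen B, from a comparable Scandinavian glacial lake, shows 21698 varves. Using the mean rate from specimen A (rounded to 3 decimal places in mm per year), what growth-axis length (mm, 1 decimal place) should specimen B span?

Specimen A: correcting the raw count gives 8409 − 2 + 3 = 8410 true varves.
A: Extension rate ≈ 2629.3 / 8410 = 0.313 mm/year.
B's length ≈ 0.313 × 21698 = 6791.5 mm.

6791.5 mm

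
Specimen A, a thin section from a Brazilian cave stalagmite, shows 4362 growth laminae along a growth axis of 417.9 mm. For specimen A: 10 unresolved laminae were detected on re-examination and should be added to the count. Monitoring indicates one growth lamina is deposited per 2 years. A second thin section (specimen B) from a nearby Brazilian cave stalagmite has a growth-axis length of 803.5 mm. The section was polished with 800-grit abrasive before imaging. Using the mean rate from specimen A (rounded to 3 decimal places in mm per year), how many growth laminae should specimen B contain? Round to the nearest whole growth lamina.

8370 growth laminae

Specimen A: adjusted count: 4362 + 10 = 4372 growth laminae.
Specimen A: 4372 growth laminae at 2 years each span 4372 × 2 = 8744 years.
A: Mean rate = 417.9 mm / 8744 years ≈ 0.048 mm/year.
B spans 803.5 / 0.048 = 16739.58 years; at 2 years per growth lamina that is 16739.58 / 2 ≈ 8370 growth laminae.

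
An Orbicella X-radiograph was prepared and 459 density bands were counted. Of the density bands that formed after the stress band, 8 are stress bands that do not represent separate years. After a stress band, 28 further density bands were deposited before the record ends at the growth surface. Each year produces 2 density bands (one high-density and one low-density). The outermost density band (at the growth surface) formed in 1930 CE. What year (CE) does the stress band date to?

1920 CE

28 density bands formed after the stress band.
Removing the 8 false density bands leaves 28 − 8 = 20 true density bands beyond the stress band.
20 density bands at 2 per year is 20 / 2 = 10 years.
Counting back 10 years from 1930 CE places the stress band in 1930 − 10 = 1920 CE.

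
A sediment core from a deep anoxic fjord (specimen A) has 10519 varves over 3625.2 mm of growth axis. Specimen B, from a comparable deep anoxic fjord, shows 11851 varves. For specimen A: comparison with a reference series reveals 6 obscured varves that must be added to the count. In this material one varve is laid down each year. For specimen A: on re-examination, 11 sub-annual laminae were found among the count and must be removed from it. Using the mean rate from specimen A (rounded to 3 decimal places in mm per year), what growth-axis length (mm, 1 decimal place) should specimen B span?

4088.6 mm

Specimen A: adjusted count: 10519 − 11 + 6 = 10514 varves.
A: Extension rate ≈ 3625.2 / 10514 = 0.345 mm/year.
For B, 0.345 mm/year × 11851 years = 4088.6 mm.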